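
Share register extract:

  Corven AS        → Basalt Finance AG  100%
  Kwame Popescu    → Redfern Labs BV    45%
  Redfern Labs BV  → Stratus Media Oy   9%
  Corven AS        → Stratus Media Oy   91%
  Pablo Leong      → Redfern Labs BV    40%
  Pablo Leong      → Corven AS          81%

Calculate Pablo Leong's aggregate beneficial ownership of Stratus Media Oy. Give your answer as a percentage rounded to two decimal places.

Pablo reaches Stratus along 2 paths.
Via Corven: 81% × 91% = 73.71%.
Via Redfern: 40% × 9% = 3.6%.
Total: 73.71% + 3.6% = 77.31%.

77.31%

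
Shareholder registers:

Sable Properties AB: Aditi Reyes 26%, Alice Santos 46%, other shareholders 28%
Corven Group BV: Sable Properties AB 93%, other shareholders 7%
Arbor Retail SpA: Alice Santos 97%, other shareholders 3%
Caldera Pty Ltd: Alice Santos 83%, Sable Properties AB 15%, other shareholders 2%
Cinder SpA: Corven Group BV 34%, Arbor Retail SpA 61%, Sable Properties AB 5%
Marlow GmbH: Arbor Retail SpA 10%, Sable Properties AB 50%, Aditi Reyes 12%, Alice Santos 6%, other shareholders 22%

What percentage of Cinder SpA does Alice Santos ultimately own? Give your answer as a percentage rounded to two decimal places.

Alice reaches Cinder along 3 paths.
Via Sable → Corven: 46% × 93% × 34% = 14.5452%.
Via Arbor: 97% × 61% = 59.17%.
Via Sable: 46% × 5% = 2.3%.
Total: 14.5452% + 59.17% + 2.3% = 76.0152%.
Rounded: 76.02%.

76.02%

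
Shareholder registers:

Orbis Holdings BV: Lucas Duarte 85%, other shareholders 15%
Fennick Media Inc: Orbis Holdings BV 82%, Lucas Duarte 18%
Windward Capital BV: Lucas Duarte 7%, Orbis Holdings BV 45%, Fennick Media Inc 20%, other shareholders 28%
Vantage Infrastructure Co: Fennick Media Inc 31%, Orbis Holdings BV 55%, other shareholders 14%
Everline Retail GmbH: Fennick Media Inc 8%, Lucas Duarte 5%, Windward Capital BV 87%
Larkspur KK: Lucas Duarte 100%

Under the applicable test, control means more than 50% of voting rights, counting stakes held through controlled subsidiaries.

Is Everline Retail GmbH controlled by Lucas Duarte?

Yes

Lucas holds 85% of Orbis, so Lucas controls Orbis.
Orbis and Lucas together hold 82% + 18% = 100% of Fennick, so Lucas controls Fennick.
Lucas and Orbis and Fennick together hold 7% + 45% + 20% = 72% of Windward, so Lucas controls Windward.
Fennick and Lucas and Windward together hold 8% + 5% + 87% = 100% of Everline, so Lucas controls Everline.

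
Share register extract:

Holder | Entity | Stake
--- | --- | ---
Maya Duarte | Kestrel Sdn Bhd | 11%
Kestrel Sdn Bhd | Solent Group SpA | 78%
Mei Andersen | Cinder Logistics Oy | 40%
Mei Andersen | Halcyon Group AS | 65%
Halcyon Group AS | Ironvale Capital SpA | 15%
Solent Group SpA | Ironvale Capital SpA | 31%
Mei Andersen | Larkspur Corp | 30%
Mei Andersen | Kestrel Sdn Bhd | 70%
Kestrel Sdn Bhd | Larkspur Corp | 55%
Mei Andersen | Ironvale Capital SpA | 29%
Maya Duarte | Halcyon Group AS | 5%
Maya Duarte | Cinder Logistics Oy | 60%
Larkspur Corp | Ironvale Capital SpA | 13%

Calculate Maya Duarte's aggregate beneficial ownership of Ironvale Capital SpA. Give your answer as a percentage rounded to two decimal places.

4.20%

Maya reaches Ironvale along 3 paths.
Via Kestrel → Solent: 11% × 78% × 31% = 2.6598%.
Via Halcyon: 5% × 15% = 0.75%.
Via Kestrel → Larkspur: 11% × 55% × 13% = 0.7865%.
Total: 2.6598% + 0.75% + 0.7865% = 4.1963%.
Rounded: 4.20%.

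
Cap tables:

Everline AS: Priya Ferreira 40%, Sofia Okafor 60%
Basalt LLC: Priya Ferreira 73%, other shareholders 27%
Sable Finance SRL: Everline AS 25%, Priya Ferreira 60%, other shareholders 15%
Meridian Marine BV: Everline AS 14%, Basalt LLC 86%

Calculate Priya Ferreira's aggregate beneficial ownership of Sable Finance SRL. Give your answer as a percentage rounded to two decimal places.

70.00%

Priya reaches Sable along 2 paths.
Via Everline: 40% × 25% = 10%.
Direct stake: 60% = 60%.
Total: 10% + 60% = 70%.
Rounded: 70.00%.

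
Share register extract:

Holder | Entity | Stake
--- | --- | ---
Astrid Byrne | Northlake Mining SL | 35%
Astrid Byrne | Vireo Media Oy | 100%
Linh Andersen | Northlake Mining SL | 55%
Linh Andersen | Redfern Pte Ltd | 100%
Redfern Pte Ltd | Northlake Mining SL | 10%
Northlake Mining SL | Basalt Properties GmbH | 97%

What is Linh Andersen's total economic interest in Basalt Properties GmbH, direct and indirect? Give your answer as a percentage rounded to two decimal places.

63.05%

Linh reaches Basalt along 2 paths.
Via Northlake: 55% × 97% = 53.35%.
Via Redfern → Northlake: 100% × 10% × 97% = 9.7%.
Total: 53.35% + 9.7% = 63.05%.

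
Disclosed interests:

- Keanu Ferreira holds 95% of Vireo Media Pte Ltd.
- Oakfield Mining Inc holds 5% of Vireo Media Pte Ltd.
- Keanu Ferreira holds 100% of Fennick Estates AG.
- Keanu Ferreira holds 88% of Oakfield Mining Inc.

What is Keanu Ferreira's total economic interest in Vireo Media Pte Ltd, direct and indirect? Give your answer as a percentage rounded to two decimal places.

99.40%

Keanu reaches Vireo along 2 paths.
Direct stake: 95% = 95%.
Via Oakfield: 88% × 5% = 4.4%.
Total: 95% + 4.4% = 99.4%.
Rounded: 99.40%.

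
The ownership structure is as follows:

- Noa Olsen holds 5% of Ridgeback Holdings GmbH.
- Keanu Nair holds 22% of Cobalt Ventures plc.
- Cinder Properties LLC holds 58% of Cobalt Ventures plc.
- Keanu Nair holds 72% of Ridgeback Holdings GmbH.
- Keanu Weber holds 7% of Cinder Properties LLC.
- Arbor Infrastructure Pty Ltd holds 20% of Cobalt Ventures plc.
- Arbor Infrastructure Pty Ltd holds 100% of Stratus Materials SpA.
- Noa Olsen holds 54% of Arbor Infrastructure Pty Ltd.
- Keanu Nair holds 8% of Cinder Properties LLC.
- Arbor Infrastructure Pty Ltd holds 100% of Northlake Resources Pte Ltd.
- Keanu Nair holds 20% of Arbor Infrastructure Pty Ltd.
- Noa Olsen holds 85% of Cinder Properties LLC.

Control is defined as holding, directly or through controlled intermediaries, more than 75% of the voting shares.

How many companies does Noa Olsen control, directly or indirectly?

Noa holds 85% of Cinder, so Noa controls Cinder.
No other company's threshold is met.
Noa controls 1 company.

1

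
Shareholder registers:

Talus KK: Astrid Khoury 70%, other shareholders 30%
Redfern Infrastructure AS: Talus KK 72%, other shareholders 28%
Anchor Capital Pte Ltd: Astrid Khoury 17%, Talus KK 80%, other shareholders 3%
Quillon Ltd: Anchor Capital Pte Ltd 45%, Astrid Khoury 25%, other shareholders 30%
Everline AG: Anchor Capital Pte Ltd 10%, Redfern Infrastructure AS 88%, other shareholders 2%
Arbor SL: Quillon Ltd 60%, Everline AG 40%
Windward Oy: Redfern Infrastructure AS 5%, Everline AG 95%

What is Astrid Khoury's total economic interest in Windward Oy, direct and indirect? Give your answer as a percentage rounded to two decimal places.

51.59%

Astrid reaches Windward along 4 paths.
Via Talus → Redfern: 70% × 72% × 5% = 2.52%.
Via Anchor → Everline: 17% × 10% × 95% = 1.615%.
Via Talus → Anchor → Everline: 70% × 80% × 10% × 95% = 5.32%.
Via Talus → Redfern → Everline: 70% × 72% × 88% × 95% = 42.1344%.
Total: 2.52% + 1.615% + 5.32% + 42.1344% = 51.5894%.
Rounded: 51.59%.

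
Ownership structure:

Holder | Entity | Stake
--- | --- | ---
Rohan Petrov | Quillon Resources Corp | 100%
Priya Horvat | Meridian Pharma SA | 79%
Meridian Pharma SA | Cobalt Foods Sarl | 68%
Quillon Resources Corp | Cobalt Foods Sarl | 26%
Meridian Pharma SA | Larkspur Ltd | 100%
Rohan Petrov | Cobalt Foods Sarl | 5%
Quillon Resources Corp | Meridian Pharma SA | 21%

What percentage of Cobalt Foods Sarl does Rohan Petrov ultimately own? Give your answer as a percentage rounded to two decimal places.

Rohan reaches Cobalt along 3 paths.
Via Quillon → Meridian: 100% × 21% × 68% = 14.28%.
Direct stake: 5% = 5%.
Via Quillon: 100% × 26% = 26%.
Total: 14.28% + 5% + 26% = 45.28%.

45.28%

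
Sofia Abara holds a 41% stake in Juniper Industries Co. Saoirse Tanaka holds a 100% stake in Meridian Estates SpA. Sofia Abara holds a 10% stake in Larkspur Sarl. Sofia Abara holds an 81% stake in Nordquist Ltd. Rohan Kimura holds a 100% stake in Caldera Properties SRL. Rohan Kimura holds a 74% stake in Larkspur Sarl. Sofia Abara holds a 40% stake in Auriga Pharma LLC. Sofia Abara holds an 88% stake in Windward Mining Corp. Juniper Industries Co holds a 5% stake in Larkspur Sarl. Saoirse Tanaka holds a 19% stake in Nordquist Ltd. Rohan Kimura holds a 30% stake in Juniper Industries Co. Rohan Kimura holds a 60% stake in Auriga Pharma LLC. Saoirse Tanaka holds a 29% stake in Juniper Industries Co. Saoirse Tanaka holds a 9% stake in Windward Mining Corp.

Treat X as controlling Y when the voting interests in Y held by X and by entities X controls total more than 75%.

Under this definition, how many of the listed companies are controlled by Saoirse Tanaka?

Saoirse holds 100% of Meridian, so Saoirse controls Meridian.
No other company's threshold is met.
Saoirse controls 1 company.

1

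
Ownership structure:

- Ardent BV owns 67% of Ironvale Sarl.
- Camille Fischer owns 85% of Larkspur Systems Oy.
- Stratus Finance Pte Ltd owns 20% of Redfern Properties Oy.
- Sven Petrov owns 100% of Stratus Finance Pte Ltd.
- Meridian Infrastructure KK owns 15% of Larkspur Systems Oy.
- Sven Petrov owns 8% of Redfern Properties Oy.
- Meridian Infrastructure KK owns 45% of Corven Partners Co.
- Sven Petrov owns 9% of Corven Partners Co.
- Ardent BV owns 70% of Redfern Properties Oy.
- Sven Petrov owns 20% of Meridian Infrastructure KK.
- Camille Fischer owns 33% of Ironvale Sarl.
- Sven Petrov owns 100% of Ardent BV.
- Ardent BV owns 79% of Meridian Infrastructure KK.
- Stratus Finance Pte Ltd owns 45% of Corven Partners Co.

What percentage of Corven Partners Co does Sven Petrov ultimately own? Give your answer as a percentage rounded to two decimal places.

Sven reaches Corven along 4 paths.
Direct stake: 9% = 9%.
Via Stratus: 100% × 45% = 45%.
Via Ardent → Meridian: 100% × 79% × 45% = 35.55%.
Via Meridian: 20% × 45% = 9%.
Total: 9% + 45% + 35.55% + 9% = 98.55%.

98.55%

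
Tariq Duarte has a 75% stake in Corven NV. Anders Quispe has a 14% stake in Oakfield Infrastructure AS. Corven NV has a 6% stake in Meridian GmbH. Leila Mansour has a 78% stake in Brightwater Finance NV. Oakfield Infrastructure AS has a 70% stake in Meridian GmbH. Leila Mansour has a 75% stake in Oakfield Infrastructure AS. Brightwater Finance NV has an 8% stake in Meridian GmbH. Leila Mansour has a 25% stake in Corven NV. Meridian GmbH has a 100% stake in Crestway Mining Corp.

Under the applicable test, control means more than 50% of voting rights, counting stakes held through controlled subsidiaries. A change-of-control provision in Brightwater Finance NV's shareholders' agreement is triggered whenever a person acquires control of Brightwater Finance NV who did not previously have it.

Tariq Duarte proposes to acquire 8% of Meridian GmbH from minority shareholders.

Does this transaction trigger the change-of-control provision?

The purchase changes only Tariq's holdings, so Tariq is the only person who could newly come to control Brightwater.
Tariq holds 75% of Corven, so Tariq controls Corven.
Neither Tariq nor any entity Tariq controls holds any voting interest in Brightwater.
So before the transaction, Tariq does not control Brightwater.
After the purchase, Tariq holds 8% of Meridian directly.
Tariq's side now holds 6% + 8% = 14% of Meridian, not > 50%, so Tariq still does not control Meridian.
After the transaction, neither Tariq nor any entity Tariq controls holds a voting interest in Brightwater, so Tariq still does not control it.
No new person acquires control, so the clause is not triggered.

No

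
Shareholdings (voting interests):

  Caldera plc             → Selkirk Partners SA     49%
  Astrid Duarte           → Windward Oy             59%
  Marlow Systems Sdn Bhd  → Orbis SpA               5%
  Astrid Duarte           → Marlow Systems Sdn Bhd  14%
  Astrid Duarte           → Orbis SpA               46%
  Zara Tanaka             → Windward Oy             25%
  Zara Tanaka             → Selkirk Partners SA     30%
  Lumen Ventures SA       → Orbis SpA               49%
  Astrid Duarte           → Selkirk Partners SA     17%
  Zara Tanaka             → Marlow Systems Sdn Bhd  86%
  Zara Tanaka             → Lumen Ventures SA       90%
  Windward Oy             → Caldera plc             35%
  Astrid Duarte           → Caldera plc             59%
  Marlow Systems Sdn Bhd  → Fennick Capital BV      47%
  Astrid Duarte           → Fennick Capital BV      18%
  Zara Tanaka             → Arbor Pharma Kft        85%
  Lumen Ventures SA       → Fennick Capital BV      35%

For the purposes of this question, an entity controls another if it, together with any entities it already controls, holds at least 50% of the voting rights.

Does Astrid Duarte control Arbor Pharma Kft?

No

Astrid holds 59% of Windward, so Astrid controls Windward.
Astrid and Windward together hold 59% + 35% = 94% of Caldera, so Astrid controls Caldera.
Caldera and Astrid together hold 49% + 17% = 66% of Selkirk, so Astrid controls Selkirk.
Neither Astrid nor any entity Astrid controls holds any voting interest in Arbor.
So Astrid does not control Arbor.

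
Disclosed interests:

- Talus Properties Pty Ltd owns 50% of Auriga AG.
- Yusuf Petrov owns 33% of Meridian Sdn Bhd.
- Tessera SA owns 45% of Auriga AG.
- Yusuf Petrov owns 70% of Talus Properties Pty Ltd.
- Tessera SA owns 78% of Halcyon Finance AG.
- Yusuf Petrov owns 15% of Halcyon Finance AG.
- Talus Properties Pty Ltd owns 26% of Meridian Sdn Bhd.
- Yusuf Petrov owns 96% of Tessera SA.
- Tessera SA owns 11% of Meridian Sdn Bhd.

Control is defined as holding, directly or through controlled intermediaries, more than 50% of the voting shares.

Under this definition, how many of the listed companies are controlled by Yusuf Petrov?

Yusuf holds 96% of Tessera, so Yusuf controls Tessera.
Yusuf holds 70% of Talus, so Yusuf controls Talus.
Tessera and Talus together hold 45% + 50% = 95% of Auriga, so Yusuf controls Auriga.
Talus and Yusuf and Tessera together hold 26% + 33% + 11% = 70% of Meridian, so Yusuf controls Meridian.
Tessera and Yusuf together hold 78% + 15% = 93% of Halcyon, so Yusuf controls Halcyon.
Yusuf controls 5 companies.

5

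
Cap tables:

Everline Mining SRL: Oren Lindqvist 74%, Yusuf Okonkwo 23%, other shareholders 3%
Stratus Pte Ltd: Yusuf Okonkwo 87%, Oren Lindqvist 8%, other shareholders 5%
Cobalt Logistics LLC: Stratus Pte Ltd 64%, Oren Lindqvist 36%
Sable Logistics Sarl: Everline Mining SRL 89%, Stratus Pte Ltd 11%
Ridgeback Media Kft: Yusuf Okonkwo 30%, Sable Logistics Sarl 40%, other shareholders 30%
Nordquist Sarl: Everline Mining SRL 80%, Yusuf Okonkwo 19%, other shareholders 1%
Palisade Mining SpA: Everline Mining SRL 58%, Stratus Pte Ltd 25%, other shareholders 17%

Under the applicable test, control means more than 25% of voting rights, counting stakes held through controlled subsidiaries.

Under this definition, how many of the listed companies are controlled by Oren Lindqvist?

Oren holds 74% of Everline, so Oren controls Everline.
Oren holds 36% of Cobalt, so Oren controls Cobalt.
Everline holds 89% of Sable, so Oren controls Sable.
Sable holds 40% of Ridgeback, so Oren controls Ridgeback.
Everline holds 80% of Nordquist, so Oren controls Nordquist.
Everline holds 58% of Palisade, so Oren controls Palisade.
No other company's threshold is met.
Oren controls 6 companies.

6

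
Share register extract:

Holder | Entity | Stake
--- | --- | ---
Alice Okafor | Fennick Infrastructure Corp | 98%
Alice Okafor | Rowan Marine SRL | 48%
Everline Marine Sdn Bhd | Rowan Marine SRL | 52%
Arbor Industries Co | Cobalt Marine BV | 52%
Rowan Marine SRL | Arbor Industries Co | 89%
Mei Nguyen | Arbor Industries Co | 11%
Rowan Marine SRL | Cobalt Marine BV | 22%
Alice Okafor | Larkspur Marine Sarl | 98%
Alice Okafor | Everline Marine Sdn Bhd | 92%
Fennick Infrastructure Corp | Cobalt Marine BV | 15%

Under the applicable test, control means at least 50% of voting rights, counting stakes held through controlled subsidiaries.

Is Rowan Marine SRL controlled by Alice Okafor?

Yes

Alice holds 92% of Everline, so Alice controls Everline.
Alice and Everline together hold 48% + 52% = 100% of Rowan, so Alice controls Rowan.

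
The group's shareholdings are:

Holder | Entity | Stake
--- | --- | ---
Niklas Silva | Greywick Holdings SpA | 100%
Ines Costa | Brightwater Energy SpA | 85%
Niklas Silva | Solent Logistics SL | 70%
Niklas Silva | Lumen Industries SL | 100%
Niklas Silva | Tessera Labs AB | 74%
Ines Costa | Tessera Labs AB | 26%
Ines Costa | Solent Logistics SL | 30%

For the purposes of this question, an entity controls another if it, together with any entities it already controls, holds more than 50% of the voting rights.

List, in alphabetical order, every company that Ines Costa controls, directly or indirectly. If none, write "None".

Brightwater Energy SpA

Ines holds 85% of Brightwater, so Ines controls Brightwater.
No other company's threshold is met.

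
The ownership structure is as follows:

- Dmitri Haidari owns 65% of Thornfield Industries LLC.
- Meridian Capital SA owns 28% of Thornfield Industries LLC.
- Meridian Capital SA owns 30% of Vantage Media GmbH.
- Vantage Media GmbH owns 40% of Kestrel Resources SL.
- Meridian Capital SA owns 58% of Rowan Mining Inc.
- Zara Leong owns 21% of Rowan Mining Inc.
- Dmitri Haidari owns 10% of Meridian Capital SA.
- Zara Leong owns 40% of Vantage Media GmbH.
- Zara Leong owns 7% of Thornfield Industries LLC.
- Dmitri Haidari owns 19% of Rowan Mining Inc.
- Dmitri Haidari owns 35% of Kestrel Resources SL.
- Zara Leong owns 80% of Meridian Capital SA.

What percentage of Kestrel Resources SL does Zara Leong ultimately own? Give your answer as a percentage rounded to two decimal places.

25.60%

Zara reaches Kestrel along 2 paths.
Via Vantage: 40% × 40% = 16%.
Via Meridian → Vantage: 80% × 30% × 40% = 9.6%.
Total: 16% + 9.6% = 25.6%.
Rounded: 25.60%.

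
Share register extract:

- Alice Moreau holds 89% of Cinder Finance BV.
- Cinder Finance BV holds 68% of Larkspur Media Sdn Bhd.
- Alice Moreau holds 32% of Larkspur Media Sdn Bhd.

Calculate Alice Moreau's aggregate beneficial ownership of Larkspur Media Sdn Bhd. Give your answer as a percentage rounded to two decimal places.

Alice reaches Larkspur along 2 paths.
Via Cinder: 89% × 68% = 60.52%.
Direct stake: 32% = 32%.
Total: 60.52% + 32% = 92.52%.

92.52%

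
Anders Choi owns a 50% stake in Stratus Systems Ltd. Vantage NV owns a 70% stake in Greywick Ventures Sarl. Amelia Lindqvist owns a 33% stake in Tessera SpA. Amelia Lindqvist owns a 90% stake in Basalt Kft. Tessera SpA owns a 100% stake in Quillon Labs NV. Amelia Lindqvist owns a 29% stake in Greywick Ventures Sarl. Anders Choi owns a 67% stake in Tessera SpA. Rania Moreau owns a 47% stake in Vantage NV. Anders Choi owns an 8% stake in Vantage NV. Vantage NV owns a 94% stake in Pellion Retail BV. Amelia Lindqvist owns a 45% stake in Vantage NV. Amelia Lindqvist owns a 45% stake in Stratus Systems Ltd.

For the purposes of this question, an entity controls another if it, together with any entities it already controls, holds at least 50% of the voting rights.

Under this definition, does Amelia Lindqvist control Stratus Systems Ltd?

Amelia holds 90% of Basalt, so Amelia controls Basalt.
In Stratus, Amelia's side holds only 45%, not ≥ 50%.
So Amelia does not control Stratus.

No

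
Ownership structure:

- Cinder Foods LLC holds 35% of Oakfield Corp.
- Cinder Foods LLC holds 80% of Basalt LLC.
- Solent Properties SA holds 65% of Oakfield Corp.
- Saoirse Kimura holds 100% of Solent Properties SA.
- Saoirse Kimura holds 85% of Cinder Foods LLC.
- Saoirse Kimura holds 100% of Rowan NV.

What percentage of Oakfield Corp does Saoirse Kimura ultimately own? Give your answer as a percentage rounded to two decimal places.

Saoirse reaches Oakfield along 2 paths.
Via Cinder: 85% × 35% = 29.75%.
Via Solent: 100% × 65% = 65%.
Total: 29.75% + 65% = 94.75%.

94.75%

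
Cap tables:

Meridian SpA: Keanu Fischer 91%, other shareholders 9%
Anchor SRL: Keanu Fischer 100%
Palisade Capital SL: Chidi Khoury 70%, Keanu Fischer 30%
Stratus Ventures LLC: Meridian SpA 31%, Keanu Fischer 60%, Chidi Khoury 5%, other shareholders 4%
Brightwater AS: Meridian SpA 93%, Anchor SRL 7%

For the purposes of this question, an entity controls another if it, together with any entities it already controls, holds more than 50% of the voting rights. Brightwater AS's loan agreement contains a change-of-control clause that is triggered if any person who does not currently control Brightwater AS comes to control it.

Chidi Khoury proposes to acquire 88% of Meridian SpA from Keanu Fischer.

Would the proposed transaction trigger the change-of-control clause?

Yes

The purchase adds only to Chidi's holdings (Keanu's stake shrinks), so Chidi is the only person who could newly come to control Brightwater.
Chidi holds 70% of Palisade, so Chidi controls Palisade.
Neither Chidi nor any entity Chidi controls holds any voting interest in Brightwater.
So before the transaction, Chidi does not control Brightwater.
After the purchase, Chidi holds 88% of Meridian directly, and Keanu's stake falls to 3%.
Chidi holds 88% of Meridian, so Chidi controls Meridian.
Meridian holds 93% of Brightwater, so Chidi controls Brightwater.
Chidi did not control Brightwater before and does after, so the clause is triggered.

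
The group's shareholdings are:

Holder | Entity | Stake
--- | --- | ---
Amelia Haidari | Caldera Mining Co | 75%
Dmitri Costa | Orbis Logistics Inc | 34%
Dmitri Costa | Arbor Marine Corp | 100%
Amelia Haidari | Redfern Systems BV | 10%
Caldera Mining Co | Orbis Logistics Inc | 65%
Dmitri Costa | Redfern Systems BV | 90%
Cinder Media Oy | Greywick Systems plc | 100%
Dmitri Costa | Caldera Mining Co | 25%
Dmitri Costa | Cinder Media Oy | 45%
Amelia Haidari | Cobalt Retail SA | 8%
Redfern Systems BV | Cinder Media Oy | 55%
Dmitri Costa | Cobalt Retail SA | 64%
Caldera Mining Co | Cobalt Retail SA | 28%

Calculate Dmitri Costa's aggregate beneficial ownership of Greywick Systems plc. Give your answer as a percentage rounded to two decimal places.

Dmitri reaches Greywick along 2 paths.
Via Redfern → Cinder: 90% × 55% × 100% = 49.5%.
Via Cinder: 45% × 100% = 45%.
Total: 49.5% + 45% = 94.5%.
Rounded: 94.50%.

94.50%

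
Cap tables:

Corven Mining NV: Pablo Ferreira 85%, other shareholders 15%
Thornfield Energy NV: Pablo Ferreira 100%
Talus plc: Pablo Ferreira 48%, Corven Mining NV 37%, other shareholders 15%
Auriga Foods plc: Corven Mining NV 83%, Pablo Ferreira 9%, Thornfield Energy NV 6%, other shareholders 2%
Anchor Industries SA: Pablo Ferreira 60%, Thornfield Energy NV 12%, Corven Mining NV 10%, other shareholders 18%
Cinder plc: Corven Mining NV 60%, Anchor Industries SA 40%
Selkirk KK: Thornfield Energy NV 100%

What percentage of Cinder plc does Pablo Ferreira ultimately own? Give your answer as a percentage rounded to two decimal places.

83.20%

Pablo reaches Cinder along 4 paths.
Via Corven: 85% × 60% = 51%.
Via Anchor: 60% × 40% = 24%.
Via Thornfield → Anchor: 100% × 12% × 40% = 4.8%.
Via Corven → Anchor: 85% × 10% × 40% = 3.4%.
Total: 51% + 24% + 4.8% + 3.4% = 83.2%.
Rounded: 83.20%.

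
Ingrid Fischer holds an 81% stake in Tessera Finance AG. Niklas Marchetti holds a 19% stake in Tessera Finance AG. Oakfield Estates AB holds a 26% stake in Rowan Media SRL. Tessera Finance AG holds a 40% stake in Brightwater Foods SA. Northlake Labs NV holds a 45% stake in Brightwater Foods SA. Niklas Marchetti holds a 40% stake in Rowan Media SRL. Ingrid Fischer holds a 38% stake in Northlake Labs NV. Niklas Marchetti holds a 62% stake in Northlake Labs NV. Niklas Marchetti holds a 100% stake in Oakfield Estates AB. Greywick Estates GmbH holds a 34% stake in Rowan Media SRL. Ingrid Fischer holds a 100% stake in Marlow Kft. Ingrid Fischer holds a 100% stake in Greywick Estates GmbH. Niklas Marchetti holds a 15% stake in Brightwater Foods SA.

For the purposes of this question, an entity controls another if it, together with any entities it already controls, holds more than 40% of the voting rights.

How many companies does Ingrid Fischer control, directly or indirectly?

3

Ingrid holds 100% of Greywick, so Ingrid controls Greywick.
Ingrid holds 81% of Tessera, so Ingrid controls Tessera.
Ingrid holds 100% of Marlow, so Ingrid controls Marlow.
No other company's threshold is met.
Ingrid controls 3 companies.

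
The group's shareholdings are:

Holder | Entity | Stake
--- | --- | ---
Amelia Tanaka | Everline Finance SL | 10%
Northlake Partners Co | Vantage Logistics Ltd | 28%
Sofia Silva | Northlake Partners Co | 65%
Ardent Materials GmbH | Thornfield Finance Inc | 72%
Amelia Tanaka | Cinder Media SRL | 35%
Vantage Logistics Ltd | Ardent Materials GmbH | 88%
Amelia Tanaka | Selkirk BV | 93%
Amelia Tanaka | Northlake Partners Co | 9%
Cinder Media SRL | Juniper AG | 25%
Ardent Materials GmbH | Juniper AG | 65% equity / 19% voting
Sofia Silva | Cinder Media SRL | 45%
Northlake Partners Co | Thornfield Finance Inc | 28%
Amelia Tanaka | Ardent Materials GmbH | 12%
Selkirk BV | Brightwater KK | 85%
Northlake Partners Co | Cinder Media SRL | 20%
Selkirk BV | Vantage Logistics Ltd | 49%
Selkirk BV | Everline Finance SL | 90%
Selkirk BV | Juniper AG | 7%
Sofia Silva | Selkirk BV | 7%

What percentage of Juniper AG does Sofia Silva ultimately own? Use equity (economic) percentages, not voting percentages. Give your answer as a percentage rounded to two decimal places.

27.36%

Sofia reaches Juniper along 5 paths.
Via Cinder: 45% × 25% = 11.25%.
Via Northlake → Cinder: 65% × 20% × 25% = 3.25%.
Via Selkirk → Vantage → Ardent: 7% × 49% × 88% × 65% = 1.96196%.
Via Northlake → Vantage → Ardent: 65% × 28% × 88% × 65% = 10.4104%.
Via Selkirk: 7% × 7% = 0.49%.
Total: 11.25% + 3.25% + 1.96196% + 10.4104% + 0.49% = 27.36236%.
Rounded: 27.36%.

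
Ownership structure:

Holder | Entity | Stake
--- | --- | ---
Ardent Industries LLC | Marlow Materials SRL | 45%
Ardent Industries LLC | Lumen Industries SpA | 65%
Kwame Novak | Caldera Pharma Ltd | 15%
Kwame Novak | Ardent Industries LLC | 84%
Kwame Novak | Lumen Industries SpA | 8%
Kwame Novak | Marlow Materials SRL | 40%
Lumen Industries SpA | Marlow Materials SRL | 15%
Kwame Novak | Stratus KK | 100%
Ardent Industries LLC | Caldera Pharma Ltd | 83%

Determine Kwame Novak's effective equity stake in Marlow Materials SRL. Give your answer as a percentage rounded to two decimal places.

87.19%

Kwame reaches Marlow along 4 paths.
Via Lumen: 8% × 15% = 1.2%.
Via Ardent → Lumen: 84% × 65% × 15% = 8.19%.
Via Ardent: 84% × 45% = 37.8%.
Direct stake: 40% = 40%.
Total: 1.2% + 8.19% + 37.8% + 40% = 87.19%.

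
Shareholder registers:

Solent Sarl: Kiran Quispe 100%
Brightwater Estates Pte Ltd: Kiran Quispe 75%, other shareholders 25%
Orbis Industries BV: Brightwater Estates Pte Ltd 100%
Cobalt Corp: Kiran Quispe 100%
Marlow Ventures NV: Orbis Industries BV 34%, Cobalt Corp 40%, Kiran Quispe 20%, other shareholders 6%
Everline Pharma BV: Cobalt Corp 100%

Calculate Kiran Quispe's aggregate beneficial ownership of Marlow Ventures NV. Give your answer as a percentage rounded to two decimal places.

Kiran reaches Marlow along 3 paths.
Via Brightwater → Orbis: 75% × 100% × 34% = 25.5%.
Via Cobalt: 100% × 40% = 40%.
Direct stake: 20% = 20%.
Total: 25.5% + 40% + 20% = 85.5%.
Rounded: 85.50%.

85.50%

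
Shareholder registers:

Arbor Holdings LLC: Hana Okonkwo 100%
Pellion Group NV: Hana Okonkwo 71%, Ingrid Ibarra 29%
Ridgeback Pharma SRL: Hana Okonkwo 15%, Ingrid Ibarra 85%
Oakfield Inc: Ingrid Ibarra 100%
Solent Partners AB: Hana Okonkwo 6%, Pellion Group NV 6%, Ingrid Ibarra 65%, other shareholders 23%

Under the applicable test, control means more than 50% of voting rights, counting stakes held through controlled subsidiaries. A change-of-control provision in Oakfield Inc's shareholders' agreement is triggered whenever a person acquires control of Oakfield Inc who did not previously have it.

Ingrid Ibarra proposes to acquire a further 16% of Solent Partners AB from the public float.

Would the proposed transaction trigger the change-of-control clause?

No

The purchase changes only Ingrid's holdings, so Ingrid is the only person who could newly come to control Oakfield.
Ingrid holds 100% of Oakfield, so Ingrid controls Oakfield.
So Ingrid already controls Oakfield before the transaction.
After the purchase, Ingrid's direct stake in Solent rises to 65% + 16% = 81%.
Ingrid controlled Oakfield already, so this is not a new person acquiring control; every other person's position is unchanged or reduced.
No new person acquires control, so the clause is not triggered.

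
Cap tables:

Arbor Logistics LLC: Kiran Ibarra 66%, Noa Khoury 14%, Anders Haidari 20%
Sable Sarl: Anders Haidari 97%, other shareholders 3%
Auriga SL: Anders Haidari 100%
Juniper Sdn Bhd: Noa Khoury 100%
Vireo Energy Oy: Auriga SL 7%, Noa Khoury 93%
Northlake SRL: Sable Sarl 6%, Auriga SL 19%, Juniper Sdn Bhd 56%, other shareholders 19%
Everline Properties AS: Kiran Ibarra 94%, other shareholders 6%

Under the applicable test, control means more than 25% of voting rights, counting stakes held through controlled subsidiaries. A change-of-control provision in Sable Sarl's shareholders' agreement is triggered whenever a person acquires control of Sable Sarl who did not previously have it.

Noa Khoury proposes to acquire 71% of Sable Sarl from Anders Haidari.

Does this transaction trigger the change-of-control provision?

Yes

The purchase adds only to Noa's holdings (Anders's stake shrinks), so Noa is the only person who could newly come to control Sable.
Noa holds 100% of Juniper, so Noa controls Juniper.
Noa holds 93% of Vireo, so Noa controls Vireo.
Juniper holds 56% of Northlake, so Noa controls Northlake.
Neither Noa nor any entity Noa controls holds any voting interest in Sable.
So before the transaction, Noa does not control Sable.
After the purchase, Noa holds 71% of Sable directly, and Anders's stake falls to 26%.
Noa holds 71% of Sable, so Noa controls Sable.
Noa did not control Sable before and does after, so the clause is triggered.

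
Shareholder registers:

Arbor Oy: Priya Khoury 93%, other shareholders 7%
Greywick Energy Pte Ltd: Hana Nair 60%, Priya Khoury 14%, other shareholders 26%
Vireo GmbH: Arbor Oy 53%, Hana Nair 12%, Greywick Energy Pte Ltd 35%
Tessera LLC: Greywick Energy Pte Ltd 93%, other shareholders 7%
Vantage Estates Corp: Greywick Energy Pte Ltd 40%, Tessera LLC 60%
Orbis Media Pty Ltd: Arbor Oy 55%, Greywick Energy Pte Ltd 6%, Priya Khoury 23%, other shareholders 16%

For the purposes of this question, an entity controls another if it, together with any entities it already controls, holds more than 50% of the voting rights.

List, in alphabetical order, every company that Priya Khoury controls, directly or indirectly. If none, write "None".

Priya holds 93% of Arbor, so Priya controls Arbor.
Arbor holds 53% of Vireo, so Priya controls Vireo.
Arbor and Priya together hold 55% + 23% = 78% of Orbis, so Priya controls Orbis.
No other company's threshold is met.

Arbor Oy, Orbis Media Pty Ltd, Vireo GmbH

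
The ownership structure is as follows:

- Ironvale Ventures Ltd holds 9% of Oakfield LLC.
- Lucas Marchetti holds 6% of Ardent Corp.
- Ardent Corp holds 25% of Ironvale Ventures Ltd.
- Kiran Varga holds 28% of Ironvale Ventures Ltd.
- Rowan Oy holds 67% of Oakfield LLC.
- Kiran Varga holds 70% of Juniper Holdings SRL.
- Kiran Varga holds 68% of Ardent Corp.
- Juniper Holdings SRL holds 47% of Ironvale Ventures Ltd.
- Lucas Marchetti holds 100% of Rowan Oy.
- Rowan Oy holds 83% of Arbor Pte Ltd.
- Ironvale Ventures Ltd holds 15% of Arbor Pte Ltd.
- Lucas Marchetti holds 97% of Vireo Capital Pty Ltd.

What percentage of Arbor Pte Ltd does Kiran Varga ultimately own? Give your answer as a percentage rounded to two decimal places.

11.69%

Kiran reaches Arbor along 3 paths.
Via Ironvale: 28% × 15% = 4.2%.
Via Juniper → Ironvale: 70% × 47% × 15% = 4.935%.
Via Ardent → Ironvale: 68% × 25% × 15% = 2.55%.
Total: 4.2% + 4.935% + 2.55% = 11.685%.
Rounded: 11.69%.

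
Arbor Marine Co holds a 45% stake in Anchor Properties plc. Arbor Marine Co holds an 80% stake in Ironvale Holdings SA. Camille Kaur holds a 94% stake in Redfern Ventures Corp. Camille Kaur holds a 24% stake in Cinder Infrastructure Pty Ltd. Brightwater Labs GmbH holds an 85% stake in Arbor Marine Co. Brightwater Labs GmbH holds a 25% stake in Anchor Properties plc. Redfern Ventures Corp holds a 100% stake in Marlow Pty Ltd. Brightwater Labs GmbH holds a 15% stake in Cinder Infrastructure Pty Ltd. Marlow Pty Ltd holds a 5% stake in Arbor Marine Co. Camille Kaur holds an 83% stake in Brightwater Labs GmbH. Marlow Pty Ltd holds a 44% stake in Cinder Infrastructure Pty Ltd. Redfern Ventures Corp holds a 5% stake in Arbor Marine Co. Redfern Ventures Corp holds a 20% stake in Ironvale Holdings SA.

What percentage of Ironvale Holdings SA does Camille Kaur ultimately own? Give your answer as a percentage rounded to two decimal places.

Camille reaches Ironvale along 4 paths.
Via Redfern: 94% × 20% = 18.8%.
Via Brightwater → Arbor: 83% × 85% × 80% = 56.44%.
Via Redfern → Arbor: 94% × 5% × 80% = 3.76%.
Via Redfern → Marlow → Arbor: 94% × 100% × 5% × 80% = 3.76%.
Total: 18.8% + 56.44% + 3.76% + 3.76% = 82.76%.

82.76%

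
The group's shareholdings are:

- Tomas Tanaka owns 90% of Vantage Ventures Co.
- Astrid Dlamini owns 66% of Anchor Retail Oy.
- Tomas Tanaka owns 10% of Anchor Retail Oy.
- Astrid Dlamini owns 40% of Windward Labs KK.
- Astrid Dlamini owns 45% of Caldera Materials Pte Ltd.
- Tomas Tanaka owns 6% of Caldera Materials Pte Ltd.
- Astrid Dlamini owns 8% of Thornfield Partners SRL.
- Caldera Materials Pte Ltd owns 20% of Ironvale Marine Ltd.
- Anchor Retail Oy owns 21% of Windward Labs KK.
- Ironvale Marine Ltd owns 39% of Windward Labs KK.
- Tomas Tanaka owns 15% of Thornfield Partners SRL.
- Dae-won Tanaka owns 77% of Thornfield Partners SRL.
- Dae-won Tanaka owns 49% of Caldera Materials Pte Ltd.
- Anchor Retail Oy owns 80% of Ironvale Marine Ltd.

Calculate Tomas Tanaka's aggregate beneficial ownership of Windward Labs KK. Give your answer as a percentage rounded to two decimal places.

5.69%

Tomas reaches Windward along 3 paths.
Via Anchor → Ironvale: 10% × 80% × 39% = 3.12%.
Via Caldera → Ironvale: 6% × 20% × 39% = 0.468%.
Via Anchor: 10% × 21% = 2.1%.
Total: 3.12% + 0.468% + 2.1% = 5.688%.
Rounded: 5.69%.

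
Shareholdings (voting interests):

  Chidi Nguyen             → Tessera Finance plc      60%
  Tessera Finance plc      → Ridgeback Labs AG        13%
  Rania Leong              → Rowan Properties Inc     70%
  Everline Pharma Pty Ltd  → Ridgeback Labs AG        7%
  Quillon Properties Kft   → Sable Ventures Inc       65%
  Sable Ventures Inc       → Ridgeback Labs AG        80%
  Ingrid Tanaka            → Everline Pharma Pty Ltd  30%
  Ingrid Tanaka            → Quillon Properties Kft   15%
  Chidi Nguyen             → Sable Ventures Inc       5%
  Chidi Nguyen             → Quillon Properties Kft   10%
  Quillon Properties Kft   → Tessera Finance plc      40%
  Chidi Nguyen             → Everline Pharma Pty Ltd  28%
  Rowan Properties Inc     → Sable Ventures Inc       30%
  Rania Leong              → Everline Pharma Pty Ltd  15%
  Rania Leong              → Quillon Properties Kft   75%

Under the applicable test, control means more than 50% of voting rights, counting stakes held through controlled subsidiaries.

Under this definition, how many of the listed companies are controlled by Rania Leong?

4

Rania holds 70% of Rowan, so Rania controls Rowan.
Rania holds 75% of Quillon, so Rania controls Quillon.
Rowan and Quillon together hold 30% + 65% = 95% of Sable, so Rania controls Sable.
Sable holds 80% of Ridgeback, so Rania controls Ridgeback.
No other company's threshold is met.
Rania controls 4 companies.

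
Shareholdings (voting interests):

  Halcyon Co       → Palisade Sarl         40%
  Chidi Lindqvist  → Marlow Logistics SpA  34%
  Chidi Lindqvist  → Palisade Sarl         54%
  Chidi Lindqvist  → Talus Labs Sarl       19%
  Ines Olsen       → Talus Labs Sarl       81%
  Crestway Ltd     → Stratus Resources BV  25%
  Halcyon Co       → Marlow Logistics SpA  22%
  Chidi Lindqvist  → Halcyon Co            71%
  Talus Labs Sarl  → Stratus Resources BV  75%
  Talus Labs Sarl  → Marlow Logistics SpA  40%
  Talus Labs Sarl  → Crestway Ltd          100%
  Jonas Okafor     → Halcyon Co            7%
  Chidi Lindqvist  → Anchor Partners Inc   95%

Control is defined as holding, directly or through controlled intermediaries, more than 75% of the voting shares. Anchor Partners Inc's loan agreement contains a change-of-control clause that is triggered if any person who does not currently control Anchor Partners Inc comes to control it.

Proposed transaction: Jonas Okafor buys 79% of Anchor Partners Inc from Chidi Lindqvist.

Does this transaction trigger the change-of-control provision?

Yes

The purchase adds only to Jonas's holdings (Chidi's stake shrinks), so Jonas is the only person who could newly come to control Anchor.
Jonas's largest direct stake is 7% in Halcyon, which does not meet the threshold, so Jonas controls no company.
Neither Jonas nor any entity Jonas controls holds any voting interest in Anchor.
So before the transaction, Jonas does not control Anchor.
After the purchase, Jonas holds 79% of Anchor directly, and Chidi's stake falls to 16%.
Jonas holds 79% of Anchor, so Jonas controls Anchor.
Jonas did not control Anchor before and does after, so the clause is triggered.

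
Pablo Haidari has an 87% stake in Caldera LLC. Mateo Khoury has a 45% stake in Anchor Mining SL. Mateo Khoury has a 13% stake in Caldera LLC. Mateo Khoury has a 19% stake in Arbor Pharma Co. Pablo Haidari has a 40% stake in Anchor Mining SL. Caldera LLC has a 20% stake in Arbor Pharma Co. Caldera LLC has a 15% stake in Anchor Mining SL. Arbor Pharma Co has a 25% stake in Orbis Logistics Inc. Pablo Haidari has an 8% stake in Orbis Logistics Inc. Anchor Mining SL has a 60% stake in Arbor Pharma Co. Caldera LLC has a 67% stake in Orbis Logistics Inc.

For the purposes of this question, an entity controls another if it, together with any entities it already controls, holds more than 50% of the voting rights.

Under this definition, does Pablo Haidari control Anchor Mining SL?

Pablo holds 87% of Caldera, so Pablo controls Caldera.
Caldera and Pablo together hold 15% + 40% = 55% of Anchor, so Pablo controls Anchor.

Yes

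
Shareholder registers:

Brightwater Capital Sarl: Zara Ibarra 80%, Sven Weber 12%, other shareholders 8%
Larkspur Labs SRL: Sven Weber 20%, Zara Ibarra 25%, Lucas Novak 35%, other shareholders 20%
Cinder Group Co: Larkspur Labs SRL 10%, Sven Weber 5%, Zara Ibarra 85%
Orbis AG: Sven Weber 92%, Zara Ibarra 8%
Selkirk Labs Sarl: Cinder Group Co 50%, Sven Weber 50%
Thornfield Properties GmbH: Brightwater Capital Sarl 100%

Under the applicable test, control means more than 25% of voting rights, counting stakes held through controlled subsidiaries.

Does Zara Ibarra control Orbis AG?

No

Zara holds 80% of Brightwater, so Zara controls Brightwater.
Zara holds 85% of Cinder, so Zara controls Cinder.
Cinder holds 50% of Selkirk, so Zara controls Selkirk.
Brightwater holds 100% of Thornfield, so Zara controls Thornfield.
In Orbis, Zara's side holds only 8%, not > 25%.
So Zara does not control Orbis.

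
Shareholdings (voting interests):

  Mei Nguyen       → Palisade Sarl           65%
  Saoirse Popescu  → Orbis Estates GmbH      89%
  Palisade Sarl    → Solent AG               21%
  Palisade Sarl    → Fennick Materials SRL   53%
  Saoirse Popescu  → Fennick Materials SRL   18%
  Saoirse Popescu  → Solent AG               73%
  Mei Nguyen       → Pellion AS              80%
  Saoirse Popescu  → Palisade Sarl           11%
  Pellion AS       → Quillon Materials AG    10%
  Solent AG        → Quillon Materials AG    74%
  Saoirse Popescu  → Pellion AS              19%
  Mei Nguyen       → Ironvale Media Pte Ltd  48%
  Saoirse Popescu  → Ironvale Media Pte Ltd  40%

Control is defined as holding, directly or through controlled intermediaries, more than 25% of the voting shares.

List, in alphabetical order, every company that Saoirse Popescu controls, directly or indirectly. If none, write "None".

Ironvale Media Pte Ltd, Orbis Estates GmbH, Quillon Materials AG, Solent AG

Saoirse holds 73% of Solent, so Saoirse controls Solent.
Saoirse holds 89% of Orbis, so Saoirse controls Orbis.
Solent holds 74% of Quillon, so Saoirse controls Quillon.
Saoirse holds 40% of Ironvale, so Saoirse controls Ironvale.
No other company's threshold is met.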